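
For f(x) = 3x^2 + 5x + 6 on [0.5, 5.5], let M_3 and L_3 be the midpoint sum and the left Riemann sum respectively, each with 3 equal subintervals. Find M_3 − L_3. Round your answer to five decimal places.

M_3 ≈ 267.7777778.
L_3 ≈ 182.3611111.
M_3 − L_3 ≈ 85.41667.

85.41667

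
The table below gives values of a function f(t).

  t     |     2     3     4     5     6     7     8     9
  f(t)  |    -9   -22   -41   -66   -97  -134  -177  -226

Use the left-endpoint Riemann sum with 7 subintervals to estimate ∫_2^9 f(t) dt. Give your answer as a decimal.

Δt = 1.
Sum = 1·[(-9) + (-22) + (-41) + (-66) + (-97) + (-134) + (-177)] = -546.

-546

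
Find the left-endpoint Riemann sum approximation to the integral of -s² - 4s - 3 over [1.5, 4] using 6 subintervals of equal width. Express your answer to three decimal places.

Δs = (4 − 1.5)/6 = 5/12.
Left endpoints: 1.5, 23/12, 7/3, 2.75, 19/6, 43/12.
f(1.5) = -11.25, f(23/12) = -2065/144, f(7/3) = -160/9, f(2.75) = -21.5625, f(19/6) = -925/36, f(43/12) = -4345/144.
Sum = Δs · [f(1.5) + f(23/12) + f(7/3) + ...].
Sum ≈ -50.333.

-50.333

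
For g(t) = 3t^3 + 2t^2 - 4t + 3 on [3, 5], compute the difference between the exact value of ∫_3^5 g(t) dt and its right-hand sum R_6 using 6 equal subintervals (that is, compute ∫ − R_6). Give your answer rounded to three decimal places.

-54.407

Exact integral: ∫_3^5 g(t) dt ≈ 447.33333.
R_6 ≈ 501.74074.
Error ≈ 447.33333 − 501.74074 ≈ -54.407.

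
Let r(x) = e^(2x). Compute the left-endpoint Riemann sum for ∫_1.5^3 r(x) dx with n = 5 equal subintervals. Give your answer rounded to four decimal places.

Δx = (3 − 1.5)/5 = 0.3.
Left endpoints: 1.5, 1.8, 2.1, 2.4, 2.7.
r(1.5) ≈ 20.0855, r(1.8) ≈ 36.5982, r(2.1) ≈ 66.6863, r(2.4) ≈ 121.5104, r(2.7) ≈ 221.4064.
Sum = Δx · [r(1.5) + r(1.8) + r(2.1) + r(2.4) + r(2.7)].
Sum ≈ 139.8861.

139.8861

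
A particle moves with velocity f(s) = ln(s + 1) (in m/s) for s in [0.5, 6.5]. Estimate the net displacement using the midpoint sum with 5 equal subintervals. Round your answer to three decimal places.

8.534

Δs = (6.5 − 0.5)/5 = 1.2.
Midpoints: 1.1, 2.3, 3.5, 4.7, 5.9.
f(1.1) ≈ 0.742, f(2.3) ≈ 1.194, f(3.5) ≈ 1.504, f(4.7) ≈ 1.740, f(5.9) ≈ 1.932.
Sum = Δs · [f(1.1) + f(2.3) + f(3.5) + f(4.7) + f(5.9)].
Sum ≈ 8.534.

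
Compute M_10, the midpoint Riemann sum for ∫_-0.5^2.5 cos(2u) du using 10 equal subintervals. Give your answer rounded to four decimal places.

-0.0596

Δu = (2.5 − (-0.5))/10 = 0.3.
Midpoints: -0.35, -0.05, 0.25, 0.55, 0.85, 1.15, 1.45, 1.75, 2.05, 2.35.
f(-0.35) ≈ 0.7648, f(-0.05) ≈ 0.9950, f(0.25) ≈ 0.8776, f(0.55) ≈ 0.4536, f(0.85) ≈ -0.1288, f(1.15) ≈ -0.6663, f(1.45) ≈ -0.9710, f(1.75) ≈ -0.9365, f(2.05) ≈ -0.5748, f(2.35) ≈ -0.0124.
Sum = Δu · [f(-0.35) + f(-0.05) + f(0.25) + ...].
Sum ≈ -0.0596.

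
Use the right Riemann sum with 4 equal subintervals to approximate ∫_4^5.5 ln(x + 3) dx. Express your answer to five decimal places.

3.10530

Δx = (5.5 − 4)/4 = 0.375.
Right endpoints: 4.375, 4.75, 5.125, 5.5.
f(4.375) ≈ 1.99810, f(4.75) ≈ 2.04769, f(5.125) ≈ 2.09495, f(5.5) ≈ 2.14007.
Sum = Δx · [f(4.375) + f(4.75) + f(5.125) + f(5.5)].
Sum ≈ 3.10530.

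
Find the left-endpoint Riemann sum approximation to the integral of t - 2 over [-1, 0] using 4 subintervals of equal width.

Δt = (0 − (-1))/4 = 0.25.
Left endpoints: -1, -0.75, -0.5, -0.25.
f(-1) = -3, f(-0.75) = -2.75, f(-0.5) = -2.5, f(-0.25) = -2.25.
Sum = Δt · [f(-1) + f(-0.75) + f(-0.5) + f(-0.25)].
Sum = -2.625.

-2.625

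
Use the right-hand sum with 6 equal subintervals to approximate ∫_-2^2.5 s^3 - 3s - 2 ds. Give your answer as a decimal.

Δs = (2.5 − (-2))/6 = 0.75.
Right endpoints: -1.25, -0.5, 0.25, 1, 1.75, 2.5.
f(-1.25) = -0.203125, f(-0.5) = -0.625, f(0.25) = -2.734375, f(1) = -4, f(1.75) = -1.890625, f(2.5) = 6.125.
Sum = Δs · [f(-1.25) + f(-0.5) + f(0.25) + ...].
Sum = -2.49609375.

-2.49609375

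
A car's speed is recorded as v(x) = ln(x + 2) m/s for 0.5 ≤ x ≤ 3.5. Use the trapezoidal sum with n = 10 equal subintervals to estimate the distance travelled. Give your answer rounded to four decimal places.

Δx = (3.5 − 0.5)/10 = 0.3.
v(0.5) ≈ 0.9163, v(0.8) ≈ 1.0296, v(1.1) ≈ 1.1314, v(1.4) ≈ 1.2238, v(1.7) ≈ 1.3083, v(2) ≈ 1.3863, v(2.3) ≈ 1.4586, v(2.6) ≈ 1.5261, v(2.9) ≈ 1.5892, v(3.2) ≈ 1.6487, v(3.5) ≈ 1.7047.
T_10 = (Δx/2)·[v(x_0) + 2v(x_1) + ... + 2v(x_{9}) + v(x_10)].
Sum ≈ 4.0838.

4.0838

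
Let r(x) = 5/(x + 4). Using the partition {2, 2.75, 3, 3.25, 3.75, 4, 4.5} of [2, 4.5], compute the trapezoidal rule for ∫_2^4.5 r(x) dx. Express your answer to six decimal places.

Subinterval widths: 0.75, 0.25, 0.25, 0.5, 0.25, 0.5.
r(2) = 5/6, r(2.75) = 20/27, r(3) = 5/7, r(3.25) = 20/29, r(3.75) = 20/31, r(4) = 0.625, r(4.5) = 10/17.
On each subinterval the trapezoid contributes (Δx_i/2)·[r(x_{i-1}) + r(x_i)].
Sum ≈ 1.743432.

1.743432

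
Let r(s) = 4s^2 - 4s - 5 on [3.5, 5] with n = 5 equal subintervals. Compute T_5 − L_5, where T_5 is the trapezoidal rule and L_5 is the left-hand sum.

6.75

T_5 = 76.59.
L_5 = 69.84.
T_5 − L_5 = 6.75.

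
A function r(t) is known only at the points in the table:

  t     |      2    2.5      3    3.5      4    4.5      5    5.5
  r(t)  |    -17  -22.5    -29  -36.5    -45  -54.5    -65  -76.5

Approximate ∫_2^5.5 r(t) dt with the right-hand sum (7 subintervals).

-164.5

Δt = 0.5.
Sum = 0.5·[(-22.5) + (-29) + (-36.5) + (-45) + (-54.5) + (-65) + (-76.5)] = -164.5.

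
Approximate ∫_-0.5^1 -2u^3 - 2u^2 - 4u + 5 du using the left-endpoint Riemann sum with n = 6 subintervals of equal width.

5.9453125

Δu = (1 − (-0.5))/6 = 0.25.
Left endpoints: -0.5, -0.25, 0, 0.25, 0.5, 0.75.
f(-0.5) = 6.75, f(-0.25) = 5.90625, f(0) = 5, f(0.25) = 3.84375, f(0.5) = 2.25, f(0.75) = 0.03125.
Sum = Δu · [f(-0.5) + f(-0.25) + f(0) + ...].
Sum = 5.9453125.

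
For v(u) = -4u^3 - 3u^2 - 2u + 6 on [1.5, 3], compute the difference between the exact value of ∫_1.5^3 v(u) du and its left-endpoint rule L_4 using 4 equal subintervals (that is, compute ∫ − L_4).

-21.0234375

Exact integral: ∫_1.5^3 v(u) du = -97.3125.
L_4 = -76.2890625.
Error = -97.3125 − (-76.2890625) = -21.0234375.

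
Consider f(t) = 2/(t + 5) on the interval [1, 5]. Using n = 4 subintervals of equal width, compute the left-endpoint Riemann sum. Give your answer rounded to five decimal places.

1.09127

Δt = (5 − 1)/4 = 1.
Left endpoints: 1, 2, 3, 4.
f(1) = 1/3, f(2) = 2/7, f(3) = 0.25, f(4) = 2/9.
Sum = Δt · [f(1) + f(2) + f(3) + f(4)].
Sum ≈ 1.09127.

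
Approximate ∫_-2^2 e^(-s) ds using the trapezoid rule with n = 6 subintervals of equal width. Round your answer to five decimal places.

Δs = (2 − (-2))/6 = 2/3.
f(-2) ≈ 7.38906, f(-4/3) ≈ 3.79367, f(-2/3) ≈ 1.94773, f(0) ≈ 1.00000, f(2/3) ≈ 0.51342, f(4/3) ≈ 0.26360, f(2) ≈ 0.13534.
T_6 = (Δs/2)·[f(s_0) + 2f(s_1) + ... + 2f(s_{5}) + f(s_6)].
Sum ≈ 7.52041.

7.52041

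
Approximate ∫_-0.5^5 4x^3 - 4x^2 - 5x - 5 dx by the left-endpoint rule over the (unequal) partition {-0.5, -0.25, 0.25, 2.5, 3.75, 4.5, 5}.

Subinterval widths: 0.25, 0.5, 2.25, 1.25, 0.75, 0.5.
Left endpoints: -0.5, -0.25, 0.25, 2.5, 3.75, 4.5.
f(-0.5) = -4, f(-0.25) = -4.0625, f(0.25) = -6.4375, f(2.5) = 20, f(3.75) = 130.9375, f(4.5) = 256.
Sum = Σ Δx_i · f(x_i).
Sum = 233.6875.

233.6875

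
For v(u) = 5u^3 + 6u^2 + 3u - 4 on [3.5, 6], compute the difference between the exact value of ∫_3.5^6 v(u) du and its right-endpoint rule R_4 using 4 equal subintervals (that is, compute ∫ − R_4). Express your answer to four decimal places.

-329.9561

Exact integral: ∫_3.5^6 v(u) du = 1804.296875.
R_4 ≈ 2134.252930.
Error ≈ 1804.296875 − 2134.252930 ≈ -329.9561.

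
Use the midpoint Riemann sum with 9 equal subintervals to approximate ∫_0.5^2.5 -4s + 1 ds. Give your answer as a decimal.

Δs = (2.5 − 0.5)/9 = 2/9.
Midpoints: 11/18, 5/6, 19/18, 23/18, 1.5, 31/18, 35/18, 13/6, 43/18.
f(11/18) = -13/9, f(5/6) = -7/3, f(19/18) = -29/9, f(23/18) = -37/9, f(1.5) = -5, f(31/18) = -53/9, f(35/18) = -61/9, f(13/6) = -23/3, f(43/18) = -77/9.
Sum = Δs · [f(11/18) + f(5/6) + f(19/18) + ...].
Sum = -10.

-10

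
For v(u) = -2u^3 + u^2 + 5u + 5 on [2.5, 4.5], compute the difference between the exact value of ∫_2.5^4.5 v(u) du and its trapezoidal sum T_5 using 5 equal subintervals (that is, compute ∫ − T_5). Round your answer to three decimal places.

Exact integral: ∫_2.5^4.5 v(u) du ≈ -115.33333.
T_5 = -116.4.
Error ≈ -115.33333 − (-116.4) ≈ 1.067.

1.067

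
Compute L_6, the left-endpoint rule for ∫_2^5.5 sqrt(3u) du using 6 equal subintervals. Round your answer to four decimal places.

11.1509

Δu = (5.5 − 2)/6 = 7/12.
Left endpoints: 2, 31/12, 19/6, 3.75, 13/3, 59/12.
f(2) ≈ 2.4495, f(31/12) ≈ 2.7839, f(19/6) ≈ 3.0822, f(3.75) ≈ 3.3541, f(13/3) ≈ 3.6056, f(59/12) ≈ 3.8406.
Sum = Δu · [f(2) + f(31/12) + f(19/6) + ...].
Sum ≈ 11.1509.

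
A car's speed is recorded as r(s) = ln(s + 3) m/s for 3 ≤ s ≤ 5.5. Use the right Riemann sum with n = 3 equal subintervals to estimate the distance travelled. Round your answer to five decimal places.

Δs = (5.5 − 3)/3 = 5/6.
Right endpoints: 23/6, 14/3, 5.5.
r(23/6) ≈ 1.92181, r(14/3) ≈ 2.03688, r(5.5) ≈ 2.14007.
Sum = Δs · [r(23/6) + r(14/3) + r(5.5)].
Sum ≈ 5.08230.

5.08230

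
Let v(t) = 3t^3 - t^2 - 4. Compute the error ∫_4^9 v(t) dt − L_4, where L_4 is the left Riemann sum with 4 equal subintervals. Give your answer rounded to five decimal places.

Exact integral: ∫_4^9 v(t) dt ≈ 4487.0833333.
L_4 = 3355.703125.
Error ≈ 4487.0833333 − 3355.703125 ≈ 1131.38021.

1131.38021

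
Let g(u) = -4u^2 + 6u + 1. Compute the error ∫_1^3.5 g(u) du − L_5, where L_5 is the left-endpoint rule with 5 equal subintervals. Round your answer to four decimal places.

-7.0833

Exact integral: ∫_1^3.5 g(u) du ≈ -19.583333.
L_5 = -12.5.
Error ≈ -19.583333 − (-12.5) ≈ -7.0833.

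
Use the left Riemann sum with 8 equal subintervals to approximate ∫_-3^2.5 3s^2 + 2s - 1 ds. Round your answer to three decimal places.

34.729

Δs = (2.5 − (-3))/8 = 0.6875.
Left endpoints: -3, -2.3125, -1.625, -0.9375, -0.25, 0.4375, 1.125, 1.8125.
f(-3) = 20, f(-2.3125) = 10.41796875, f(-1.625) = 3.671875, f(-0.9375) = -0.23828125, f(-0.25) = -1.3125, f(0.4375) = 0.44921875, f(1.125) = 5.046875, f(1.8125) = 12.48046875.
Sum = Δs · [f(-3) + f(-2.3125) + f(-1.625) + ...].
Sum ≈ 34.729.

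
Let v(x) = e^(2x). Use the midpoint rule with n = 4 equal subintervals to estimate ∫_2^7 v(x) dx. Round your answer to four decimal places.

469183.2209

Δx = (7 − 2)/4 = 1.25.
Midpoints: 2.625, 3.875, 5.125, 6.375.
v(2.625) ≈ 190.5663, v(3.875) ≈ 2321.5724, v(5.125) ≈ 28282.5419, v(6.375) ≈ 344551.8961.
Sum = Δx · [v(2.625) + v(3.875) + v(5.125) + v(6.375)].
Sum ≈ 469183.2209.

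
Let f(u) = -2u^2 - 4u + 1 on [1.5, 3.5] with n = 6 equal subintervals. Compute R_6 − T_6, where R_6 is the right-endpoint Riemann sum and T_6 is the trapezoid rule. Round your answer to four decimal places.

-4.6667

R_6 ≈ -49.074074.
T_6 ≈ -44.407407.
R_6 − T_6 ≈ -4.6667.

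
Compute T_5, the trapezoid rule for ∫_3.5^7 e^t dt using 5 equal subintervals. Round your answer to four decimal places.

1106.5941

Δt = (7 − 3.5)/5 = 0.7.
f(3.5) ≈ 33.1155, f(4.2) ≈ 66.6863, f(4.9) ≈ 134.2898, f(5.6) ≈ 270.4264, f(6.3) ≈ 544.5719, f(7) ≈ 1096.6332.
T_5 = (Δt/2)·[f(t_0) + 2f(t_1) + ... + 2f(t_{4}) + f(t_5)].
Sum ≈ 1106.5941.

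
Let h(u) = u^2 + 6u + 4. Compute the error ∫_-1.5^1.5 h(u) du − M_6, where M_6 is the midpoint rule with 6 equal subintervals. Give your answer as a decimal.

Exact integral: ∫_-1.5^1.5 h(u) du = 14.25.
M_6 = 14.1875.
Error = 14.25 − 14.1875 = 0.0625.

0.0625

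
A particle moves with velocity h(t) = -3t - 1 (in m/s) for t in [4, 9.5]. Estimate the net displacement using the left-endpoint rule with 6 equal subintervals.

-109.3125

Δt = (9.5 − 4)/6 = 11/12.
Left endpoints: 4, 59/12, 35/6, 6.75, 23/3, 103/12.
h(4) = -13, h(59/12) = -15.75, h(35/6) = -18.5, h(6.75) = -21.25, h(23/3) = -24, h(103/12) = -26.75.
Sum = Δt · [h(4) + h(59/12) + h(35/6) + ...].
Sum = -109.3125.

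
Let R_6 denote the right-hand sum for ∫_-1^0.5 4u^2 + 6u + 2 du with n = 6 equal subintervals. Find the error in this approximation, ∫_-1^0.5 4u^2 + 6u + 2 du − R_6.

Exact integral: ∫_-1^0.5 f(u) du = 2.25.
R_6 = 3.0625.
Error = 2.25 − 3.0625 = -0.8125.

-0.8125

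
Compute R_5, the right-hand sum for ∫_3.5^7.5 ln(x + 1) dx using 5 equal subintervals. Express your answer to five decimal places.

Δx = (7.5 − 3.5)/5 = 0.8.
Right endpoints: 4.3, 5.1, 5.9, 6.7, 7.5.
f(4.3) ≈ 1.66771, f(5.1) ≈ 1.80829, f(5.9) ≈ 1.93152, f(6.7) ≈ 2.04122, f(7.5) ≈ 2.14007.
Sum = Δx · [f(4.3) + f(5.1) + f(5.9) + f(6.7) + f(7.5)].
Sum ≈ 7.67104.

7.67104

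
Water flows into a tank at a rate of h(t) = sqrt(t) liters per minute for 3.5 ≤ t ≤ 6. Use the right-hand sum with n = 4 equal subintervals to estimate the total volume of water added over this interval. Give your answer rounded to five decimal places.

5.61147

Δt = (6 − 3.5)/4 = 0.625.
Right endpoints: 4.125, 4.75, 5.375, 6.
h(4.125) ≈ 2.03101, h(4.75) ≈ 2.17945, h(5.375) ≈ 2.31840, h(6) ≈ 2.44949.
Sum = Δt · [h(4.125) + h(4.75) + h(5.375) + h(6)].
Sum ≈ 5.61147.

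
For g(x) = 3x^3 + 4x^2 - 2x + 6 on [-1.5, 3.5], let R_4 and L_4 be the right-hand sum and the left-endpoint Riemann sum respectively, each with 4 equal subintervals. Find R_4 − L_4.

R_4 = 312.8125.
L_4 = 101.875.
R_4 − L_4 = 210.9375.

210.9375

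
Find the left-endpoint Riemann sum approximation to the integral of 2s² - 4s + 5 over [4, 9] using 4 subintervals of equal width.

272.1875

Δs = (9 − 4)/4 = 1.25.
Left endpoints: 4, 5.25, 6.5, 7.75.
f(4) = 21, f(5.25) = 39.125, f(6.5) = 63.5, f(7.75) = 94.125.
Sum = Δs · [f(4) + f(5.25) + f(6.5) + f(7.75)].
Sum = 272.1875.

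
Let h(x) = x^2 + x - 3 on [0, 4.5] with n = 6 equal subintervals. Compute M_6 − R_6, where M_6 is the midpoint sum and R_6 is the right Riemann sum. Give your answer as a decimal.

-9.9140625

M_6 = 26.7890625.
R_6 = 36.703125.
M_6 − R_6 = -9.9140625.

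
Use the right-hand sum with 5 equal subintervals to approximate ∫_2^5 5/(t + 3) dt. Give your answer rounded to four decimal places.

Δt = (5 − 2)/5 = 0.6.
Right endpoints: 2.6, 3.2, 3.8, 4.4, 5.
f(2.6) = 25/28, f(3.2) = 25/31, f(3.8) = 25/34, f(4.4) = 25/37, f(5) = 0.625.
Sum = Δt · [f(2.6) + f(3.2) + f(3.8) + f(4.4) + f(5)].
Sum ≈ 2.2412.

2.2412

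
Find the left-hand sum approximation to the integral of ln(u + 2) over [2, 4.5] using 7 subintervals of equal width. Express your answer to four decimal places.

Δu = (4.5 − 2)/7 = 5/14.
Left endpoints: 2, 33/14, 19/7, 43/14, 24/7, 53/14, 29/7.
f(2) ≈ 1.3863, f(33/14) ≈ 1.4718, f(19/7) ≈ 1.5506, f(43/14) ≈ 1.6236, f(24/7) ≈ 1.6917, f(53/14) ≈ 1.7554, f(29/7) ≈ 1.8153.
Sum = Δu · [f(2) + f(33/14) + f(19/7) + ...].
Sum ≈ 4.0338.

4.0338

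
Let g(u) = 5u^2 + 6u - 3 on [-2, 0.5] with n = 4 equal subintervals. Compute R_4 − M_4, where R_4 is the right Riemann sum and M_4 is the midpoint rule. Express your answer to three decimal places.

0.049

R_4 = -5.56640625.
M_4 ≈ -5.61523.
R_4 − M_4 ≈ 0.049.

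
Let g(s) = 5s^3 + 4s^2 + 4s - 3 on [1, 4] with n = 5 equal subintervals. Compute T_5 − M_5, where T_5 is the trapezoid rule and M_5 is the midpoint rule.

T_5 = 431.22.
M_5 = 420.015.
T_5 − M_5 = 11.205.

11.205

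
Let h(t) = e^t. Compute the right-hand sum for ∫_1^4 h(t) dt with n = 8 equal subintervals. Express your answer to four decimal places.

Δt = (4 − 1)/8 = 0.375.
Right endpoints: 1.375, 1.75, 2.125, 2.5, 2.875, 3.25, 3.625, 4.
h(1.375) ≈ 3.9551, h(1.75) ≈ 5.7546, h(2.125) ≈ 8.3729, h(2.5) ≈ 12.1825, h(2.875) ≈ 17.7254, h(3.25) ≈ 25.7903, h(3.625) ≈ 37.5247, h(4) ≈ 54.5982.
Sum = Δt · [h(1.375) + h(1.75) + h(2.125) + ...].
Sum ≈ 62.2139.

62.2139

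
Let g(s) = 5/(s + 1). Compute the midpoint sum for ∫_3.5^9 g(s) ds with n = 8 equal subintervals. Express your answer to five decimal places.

3.98868

Δs = (9 − 3.5)/8 = 0.6875.
Midpoints: 3.84375, 4.53125, 5.21875, 5.90625, 6.59375, 7.28125, 7.96875, 8.65625.
g(3.84375) = 32/31, g(4.53125) = 160/177, g(5.21875) = 160/199, g(5.90625) = 160/221, g(6.59375) = 160/243, g(7.28125) = 32/53, g(7.96875) = 160/287, g(8.65625) = 160/309.
Sum = Δs · [g(3.84375) + g(4.53125) + g(5.21875) + ...].
Sum ≈ 3.98868.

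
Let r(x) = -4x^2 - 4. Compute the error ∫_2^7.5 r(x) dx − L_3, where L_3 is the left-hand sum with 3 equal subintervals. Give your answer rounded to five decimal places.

-179.25926

Exact integral: ∫_2^7.5 r(x) dx ≈ -573.8333333.
L_3 ≈ -394.5740741.
Error ≈ -573.8333333 − (-394.5740741) ≈ -179.25926.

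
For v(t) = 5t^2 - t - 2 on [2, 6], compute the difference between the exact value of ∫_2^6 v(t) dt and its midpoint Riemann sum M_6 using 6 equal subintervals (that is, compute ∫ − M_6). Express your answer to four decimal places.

Exact integral: ∫_2^6 v(t) dt ≈ 322.666667.
M_6 ≈ 321.925926.
Error ≈ 322.666667 − 321.925926 ≈ 0.7407.

0.7407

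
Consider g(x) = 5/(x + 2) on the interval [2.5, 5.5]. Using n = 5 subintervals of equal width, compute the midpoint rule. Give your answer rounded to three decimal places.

2.552

Δx = (5.5 − 2.5)/5 = 0.6.
Midpoints: 2.8, 3.4, 4, 4.6, 5.2.
g(2.8) = 25/24, g(3.4) = 25/27, g(4) = 5/6, g(4.6) = 25/33, g(5.2) = 25/36.
Sum = Δx · [g(2.8) + g(3.4) + g(4) + g(4.6) + g(5.2)].
Sum ≈ 2.552.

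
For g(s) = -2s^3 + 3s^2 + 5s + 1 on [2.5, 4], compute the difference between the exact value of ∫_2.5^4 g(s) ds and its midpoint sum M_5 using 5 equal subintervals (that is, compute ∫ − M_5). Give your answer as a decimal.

-0.185625

Exact integral: ∫_2.5^4 g(s) ds = -34.21875.
M_5 = -34.033125.
Error = -34.21875 − (-34.033125) = -0.185625.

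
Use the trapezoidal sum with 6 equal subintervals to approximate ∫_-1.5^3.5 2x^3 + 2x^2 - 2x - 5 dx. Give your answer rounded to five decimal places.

Δx = (3.5 − (-1.5))/6 = 5/6.
f(-1.5) = -4.25, f(-2/3) = -91/27, f(1/6) = -569/108, f(1) = -3, f(11/6) = 1121/108, f(8/3) = 1129/27, f(3.5) = 98.25.
T_6 = (Δx/2)·[f(x_0) + 2f(x_1) + ... + 2f(x_{5}) + f(x_6)].
Sum ≈ 72.96296.

72.96296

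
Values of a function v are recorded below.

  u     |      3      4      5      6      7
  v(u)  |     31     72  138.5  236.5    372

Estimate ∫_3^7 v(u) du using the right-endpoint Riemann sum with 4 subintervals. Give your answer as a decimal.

819

Δu = 1.
Sum = 1·[72 + 138.5 + 236.5 + 372] = 819.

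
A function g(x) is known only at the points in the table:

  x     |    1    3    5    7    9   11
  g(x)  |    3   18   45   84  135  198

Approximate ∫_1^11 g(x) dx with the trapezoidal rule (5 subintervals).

765

Δx = 2.
T_5 = (2/2)·[3 + 2·18 + 2·45 + 2·84 + 2·135 + 198] = 765.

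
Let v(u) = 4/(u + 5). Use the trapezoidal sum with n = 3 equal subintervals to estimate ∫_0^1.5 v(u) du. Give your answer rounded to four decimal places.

1.0508

Δu = (1.5 − 0)/3 = 0.5.
v(0) = 0.8, v(0.5) = 8/11, v(1) = 2/3, v(1.5) = 8/13.
T_3 = (Δu/2)·[v(u_0) + 2v(u_1) + 2v(u_2) + v(u_3)].
Sum ≈ 1.0508.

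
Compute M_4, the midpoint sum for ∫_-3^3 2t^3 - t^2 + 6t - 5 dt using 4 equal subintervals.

-46.875

Δt = (3 − (-3))/4 = 1.5.
Midpoints: -2.25, -0.75, 0.75, 2.25.
f(-2.25) = -46.34375, f(-0.75) = -10.90625, f(0.75) = -0.21875, f(2.25) = 26.21875.
Sum = Δt · [f(-2.25) + f(-0.75) + f(0.75) + f(2.25)].
Sum = -46.875.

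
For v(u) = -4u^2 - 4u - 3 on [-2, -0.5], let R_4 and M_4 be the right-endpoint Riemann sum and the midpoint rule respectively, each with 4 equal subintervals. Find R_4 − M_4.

1.4765625

R_4 = -5.953125.
M_4 = -7.4296875.
R_4 − M_4 = 1.4765625.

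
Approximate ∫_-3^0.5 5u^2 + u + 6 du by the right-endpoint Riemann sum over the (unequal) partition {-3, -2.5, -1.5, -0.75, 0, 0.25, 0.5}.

47.25

Subinterval widths: 0.5, 1, 0.75, 0.75, 0.25, 0.25.
Right endpoints: -2.5, -1.5, -0.75, 0, 0.25, 0.5.
f(-2.5) = 34.75, f(-1.5) = 15.75, f(-0.75) = 8.0625, f(0) = 6, f(0.25) = 6.5625, f(0.5) = 7.75.
Sum = Σ Δu_i · f(u_i).
Sum = 47.25.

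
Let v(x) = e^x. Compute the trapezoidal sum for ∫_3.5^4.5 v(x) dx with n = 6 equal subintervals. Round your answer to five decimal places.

57.03334

Δx = (4.5 − 3.5)/6 = 1/6.
v(3.5) ≈ 33.11545, v(11/3) ≈ 39.12128, v(23/6) ≈ 46.21634, v(4) ≈ 54.59815, v(25/6) ≈ 64.50009, v(13/3) ≈ 76.19786, v(4.5) ≈ 90.01713.
T_6 = (Δx/2)·[v(x_0) + 2v(x_1) + ... + 2v(x_{5}) + v(x_6)].
Sum ≈ 57.03334.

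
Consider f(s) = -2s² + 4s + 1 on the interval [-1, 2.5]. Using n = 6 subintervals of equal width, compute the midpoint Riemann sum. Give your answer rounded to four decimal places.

3.1152

Δs = (2.5 − (-1))/6 = 7/12.
Midpoints: -17/24, -0.125, 11/24, 25/24, 1.625, 53/24.
f(-17/24) = -817/288, f(-0.125) = 0.46875, f(11/24) = 695/288, f(25/24) = 863/288, f(1.625) = 2.21875, f(53/24) = 23/288.
Sum = Δs · [f(-17/24) + f(-0.125) + f(11/24) + ...].
Sum ≈ 3.1152.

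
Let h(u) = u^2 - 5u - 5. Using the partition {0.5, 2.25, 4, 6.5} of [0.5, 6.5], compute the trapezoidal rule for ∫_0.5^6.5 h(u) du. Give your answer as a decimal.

Subinterval widths: 1.75, 1.75, 2.5.
h(0.5) = -7.25, h(2.25) = -11.1875, h(4) = -9, h(6.5) = 4.75.
On each subinterval the trapezoid contributes (Δu_i/2)·[h(u_{i-1}) + h(u_i)].
Sum = -39.109375.

-39.109375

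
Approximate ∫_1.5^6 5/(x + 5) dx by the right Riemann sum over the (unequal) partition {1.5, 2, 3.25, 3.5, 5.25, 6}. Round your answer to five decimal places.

Subinterval widths: 0.5, 1.25, 0.25, 1.75, 0.75.
Right endpoints: 2, 3.25, 3.5, 5.25, 6.
f(2) = 5/7, f(3.25) = 20/33, f(3.5) = 10/17, f(5.25) = 20/41, f(6) = 5/11.
Sum = Σ Δx_i · f(x_i).
Sum ≈ 2.45635.

2.45635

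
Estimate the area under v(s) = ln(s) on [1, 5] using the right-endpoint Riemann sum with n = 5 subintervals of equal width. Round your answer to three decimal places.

Δs = (5 − 1)/5 = 0.8.
Right endpoints: 1.8, 2.6, 3.4, 4.2, 5.
v(1.8) ≈ 0.588, v(2.6) ≈ 0.956, v(3.4) ≈ 1.224, v(4.2) ≈ 1.435, v(5) ≈ 1.609.
Sum = Δs · [v(1.8) + v(2.6) + v(3.4) + v(4.2) + v(5)].
Sum ≈ 4.649.

4.649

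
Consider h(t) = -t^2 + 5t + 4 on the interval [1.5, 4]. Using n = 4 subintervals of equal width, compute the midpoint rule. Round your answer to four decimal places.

Δt = (4 − 1.5)/4 = 0.625.
Midpoints: 1.8125, 2.4375, 3.0625, 3.6875.
h(1.8125) = 9.77734375, h(2.4375) = 10.24609375, h(3.0625) = 9.93359375, h(3.6875) = 8.83984375.
Sum = Δt · [h(1.8125) + h(2.4375) + h(3.0625) + h(3.6875)].
Sum ≈ 24.2480.

24.2480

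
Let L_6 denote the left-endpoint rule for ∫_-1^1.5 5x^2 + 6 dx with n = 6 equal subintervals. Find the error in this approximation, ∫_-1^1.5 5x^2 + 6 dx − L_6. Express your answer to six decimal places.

Exact integral: ∫_-1^1.5 f(x) dx ≈ 22.29166667.
L_6 ≈ 21.35127315.
Error ≈ 22.29166667 − 21.35127315 ≈ 0.940394.

0.940394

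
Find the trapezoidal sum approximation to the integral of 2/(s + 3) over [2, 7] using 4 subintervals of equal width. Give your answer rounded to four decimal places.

1.3940

Δs = (7 − 2)/4 = 1.25.
f(2) = 0.4, f(3.25) = 0.32, f(4.5) = 4/15, f(5.75) = 8/35, f(7) = 0.2.
T_4 = (Δs/2)·[f(s_0) + 2f(s_1) + 2f(s_2) + 2f(s_3) + f(s_4)].
Sum ≈ 1.3940.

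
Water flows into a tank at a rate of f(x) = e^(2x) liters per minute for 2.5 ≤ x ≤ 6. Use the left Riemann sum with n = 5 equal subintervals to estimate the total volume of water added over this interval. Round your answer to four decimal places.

37255.9787

Δx = (6 − 2.5)/5 = 0.7.
Left endpoints: 2.5, 3.2, 3.9, 4.6, 5.3.
f(2.5) ≈ 148.4132, f(3.2) ≈ 601.8450, f(3.9) ≈ 2440.6020, f(4.6) ≈ 9897.1291, f(5.3) ≈ 40134.8374.
Sum = Δx · [f(2.5) + f(3.2) + f(3.9) + f(4.6) + f(5.3)].
Sum ≈ 37255.9787.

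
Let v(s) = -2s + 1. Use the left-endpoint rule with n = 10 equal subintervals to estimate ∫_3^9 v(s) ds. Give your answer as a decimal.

Δs = (9 − 3)/10 = 0.6.
Left endpoints: 3, 3.6, 4.2, 4.8, 5.4, 6, 6.6, 7.2, 7.8, 8.4.
v(3) = -5, v(3.6) = -6.2, v(4.2) = -7.4, v(4.8) = -8.6, v(5.4) = -9.8, v(6) = -11, v(6.6) = -12.2, v(7.2) = -13.4, v(7.8) = -14.6, v(8.4) = -15.8.
Sum = Δs · [v(3) + v(3.6) + v(4.2) + ...].
Sum = -62.4.

-62.4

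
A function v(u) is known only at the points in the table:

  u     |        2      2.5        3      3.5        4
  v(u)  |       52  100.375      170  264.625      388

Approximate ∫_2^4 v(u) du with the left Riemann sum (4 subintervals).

293.5

Δu = 0.5.
Sum = 0.5·[52 + 100.375 + 170 + 264.625] = 293.5.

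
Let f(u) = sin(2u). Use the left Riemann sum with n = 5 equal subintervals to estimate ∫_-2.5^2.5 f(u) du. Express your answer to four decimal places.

0.9589

Δu = (2.5 − (-2.5))/5 = 1.
Left endpoints: -2.5, -1.5, -0.5, 0.5, 1.5.
f(-2.5) ≈ 0.9589, f(-1.5) ≈ -0.1411, f(-0.5) ≈ -0.8415, f(0.5) ≈ 0.8415, f(1.5) ≈ 0.1411.
Sum = Δu · [f(-2.5) + f(-1.5) + f(-0.5) + f(0.5) + f(1.5)].
Sum ≈ 0.9589.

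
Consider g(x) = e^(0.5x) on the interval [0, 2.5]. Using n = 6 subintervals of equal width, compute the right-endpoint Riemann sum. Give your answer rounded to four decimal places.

5.5175

Δx = (2.5 − 0)/6 = 5/12.
Right endpoints: 5/12, 5/6, 1.25, 5/3, 25/12, 2.5.
g(5/12) ≈ 1.2316, g(5/6) ≈ 1.5169, g(1.25) ≈ 1.8682, g(5/3) ≈ 2.3010, g(25/12) ≈ 2.8339, g(2.5) ≈ 3.4903.
Sum = Δx · [g(5/12) + g(5/6) + g(1.25) + ...].
Sum ≈ 5.5175.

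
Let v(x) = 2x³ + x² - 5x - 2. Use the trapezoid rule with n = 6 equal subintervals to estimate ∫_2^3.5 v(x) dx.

55.3046875

Δx = (3.5 − 2)/6 = 0.25.
v(2) = 8, v(2.25) = 14.59375, v(2.5) = 23, v(2.75) = 33.40625, v(3) = 46, v(3.25) = 60.96875, v(3.5) = 78.5.
T_6 = (Δx/2)·[v(x_0) + 2v(x_1) + ... + 2v(x_{5}) + v(x_6)].
Sum = 55.3046875.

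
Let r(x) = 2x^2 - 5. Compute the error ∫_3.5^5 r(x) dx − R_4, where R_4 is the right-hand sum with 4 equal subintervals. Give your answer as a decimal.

Exact integral: ∫_3.5^5 r(x) dx = 47.25.
R_4 = 52.1015625.
Error = 47.25 − 52.1015625 = -4.8515625.

-4.8515625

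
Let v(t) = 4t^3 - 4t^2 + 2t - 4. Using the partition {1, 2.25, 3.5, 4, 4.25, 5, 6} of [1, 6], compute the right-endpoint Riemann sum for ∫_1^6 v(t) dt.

Subinterval widths: 1.25, 1.25, 0.5, 0.25, 0.75, 1.
Right endpoints: 2.25, 3.5, 4, 4.25, 5, 6.
v(2.25) = 25.8125, v(3.5) = 125.5, v(4) = 196, v(4.25) = 239.3125, v(5) = 406, v(6) = 728.
Sum = Σ Δt_i · v(t_i).
Sum = 1379.46875.

1379.46875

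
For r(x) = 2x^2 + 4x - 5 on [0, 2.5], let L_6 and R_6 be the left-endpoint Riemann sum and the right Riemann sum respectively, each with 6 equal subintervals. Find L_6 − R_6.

L_6 ≈ 5.87384259.
R_6 ≈ 15.24884259.
L_6 − R_6 = -9.375.

-9.375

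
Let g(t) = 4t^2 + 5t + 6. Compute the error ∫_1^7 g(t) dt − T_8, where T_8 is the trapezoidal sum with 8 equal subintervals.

Exact integral: ∫_1^7 g(t) dt = 612.
T_8 = 614.25.
Error = 612 − 614.25 = -2.25.

-2.25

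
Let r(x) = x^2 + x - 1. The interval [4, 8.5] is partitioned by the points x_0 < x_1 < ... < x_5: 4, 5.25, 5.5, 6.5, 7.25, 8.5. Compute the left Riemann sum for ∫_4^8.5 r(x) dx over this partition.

Subinterval widths: 1.25, 0.25, 1, 0.75, 1.25.
Left endpoints: 4, 5.25, 5.5, 6.5, 7.25.
r(4) = 19, r(5.25) = 31.8125, r(5.5) = 34.75, r(6.5) = 47.75, r(7.25) = 58.8125.
Sum = Σ Δx_i · r(x_i).
Sum = 175.78125.

175.78125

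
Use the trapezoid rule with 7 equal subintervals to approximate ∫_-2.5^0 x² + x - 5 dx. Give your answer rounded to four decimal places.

-10.3635

Δx = (0 − (-2.5))/7 = 5/14.
f(-2.5) = -1.25, f(-15/7) = -125/49, f(-25/14) = -705/196, f(-10/7) = -215/49, f(-15/14) = -965/196, f(-5/7) = -255/49, f(-5/14) = -1025/196, f(0) = -5.
T_7 = (Δx/2)·[f(x_0) + 2f(x_1) + ... + 2f(x_{6}) + f(x_7)].
Sum ≈ -10.3635.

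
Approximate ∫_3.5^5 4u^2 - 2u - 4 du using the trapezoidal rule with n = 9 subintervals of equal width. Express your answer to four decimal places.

Δu = (5 − 3.5)/9 = 1/6.
f(3.5) = 38, f(11/3) = 382/9, f(23/6) = 424/9, f(4) = 52, f(25/6) = 514/9, f(13/3) = 562/9, f(4.5) = 68, f(14/3) = 664/9, f(29/6) = 718/9, f(5) = 86.
T_9 = (Δu/2)·[f(u_0) + 2f(u_1) + ... + 2f(u_{8}) + f(u_9)].
Sum ≈ 90.7778.

90.7778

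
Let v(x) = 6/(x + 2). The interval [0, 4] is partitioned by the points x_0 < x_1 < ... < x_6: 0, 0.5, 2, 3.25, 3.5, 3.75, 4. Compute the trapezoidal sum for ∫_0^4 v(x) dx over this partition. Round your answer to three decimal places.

Subinterval widths: 0.5, 1.5, 1.25, 0.25, 0.25, 0.25.
v(0) = 3, v(0.5) = 2.4, v(2) = 1.5, v(3.25) = 8/7, v(3.5) = 12/11, v(3.75) = 24/23, v(4) = 1.
On each subinterval the trapezoid contributes (Δx_i/2)·[v(x_{i-1}) + v(x_i)].
Sum ≈ 6.728.

6.728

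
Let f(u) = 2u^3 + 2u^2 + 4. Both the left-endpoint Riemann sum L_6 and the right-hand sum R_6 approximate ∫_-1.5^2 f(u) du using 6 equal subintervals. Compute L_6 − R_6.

-15.3125

L_6 ≈ 20.090567.
R_6 ≈ 35.403067.
L_6 − R_6 = -15.3125.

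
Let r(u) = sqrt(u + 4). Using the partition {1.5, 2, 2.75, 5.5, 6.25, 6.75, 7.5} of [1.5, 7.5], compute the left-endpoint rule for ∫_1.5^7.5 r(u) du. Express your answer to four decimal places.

16.5259

Subinterval widths: 0.5, 0.75, 2.75, 0.75, 0.5, 0.75.
Left endpoints: 1.5, 2, 2.75, 5.5, 6.25, 6.75.
r(1.5) ≈ 2.3452, r(2) ≈ 2.4495, r(2.75) ≈ 2.5981, r(5.5) ≈ 3.0822, r(6.25) ≈ 3.2016, r(6.75) ≈ 3.2787.
Sum = Σ Δu_i · r(u_i).
Sum ≈ 16.5259.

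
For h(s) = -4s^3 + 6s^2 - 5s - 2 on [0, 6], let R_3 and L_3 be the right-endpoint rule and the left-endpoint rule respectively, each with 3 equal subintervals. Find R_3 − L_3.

-1356

R_3 = -1764.
L_3 = -408.
R_3 − L_3 = -1356.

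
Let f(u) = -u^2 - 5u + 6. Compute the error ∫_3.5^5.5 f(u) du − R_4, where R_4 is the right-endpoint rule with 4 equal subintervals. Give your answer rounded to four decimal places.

Exact integral: ∫_3.5^5.5 f(u) du ≈ -74.166667.
R_4 = -81.25.
Error ≈ -74.166667 − (-81.25) ≈ 7.0833.

7.0833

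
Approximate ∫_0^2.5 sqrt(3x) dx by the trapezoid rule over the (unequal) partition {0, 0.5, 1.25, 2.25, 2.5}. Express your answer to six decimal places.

Subinterval widths: 0.5, 0.75, 1, 0.25.
f(0) ≈ 0.000000, f(0.5) ≈ 1.224745, f(1.25) ≈ 1.936492, f(2.25) ≈ 2.598076, f(2.5) ≈ 2.738613.
On each subinterval the trapezoid contributes (Δx_i/2)·[f(x_{i-1}) + f(x_i)].
Sum ≈ 4.426020.

4.426020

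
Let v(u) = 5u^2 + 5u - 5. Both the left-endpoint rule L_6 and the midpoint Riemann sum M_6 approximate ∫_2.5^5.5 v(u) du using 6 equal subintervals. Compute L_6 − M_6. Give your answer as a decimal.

L_6 = 263.125.
M_6 = 295.9375.
L_6 − M_6 = -32.8125.

-32.8125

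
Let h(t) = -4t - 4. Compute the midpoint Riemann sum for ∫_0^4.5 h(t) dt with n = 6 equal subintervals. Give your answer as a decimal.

Δt = (4.5 − 0)/6 = 0.75.
Midpoints: 0.375, 1.125, 1.875, 2.625, 3.375, 4.125.
h(0.375) = -5.5, h(1.125) = -8.5, h(1.875) = -11.5, h(2.625) = -14.5, h(3.375) = -17.5, h(4.125) = -20.5.
Sum = Δt · [h(0.375) + h(1.125) + h(1.875) + ...].
Sum = -58.5.

-58.5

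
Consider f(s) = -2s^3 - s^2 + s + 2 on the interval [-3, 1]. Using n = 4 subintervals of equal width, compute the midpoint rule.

Δs = (1 − (-3))/4 = 1.
Midpoints: -2.5, -1.5, -0.5, 0.5.
f(-2.5) = 24.5, f(-1.5) = 5, f(-0.5) = 1.5, f(0.5) = 2.
Sum = Δs · [f(-2.5) + f(-1.5) + f(-0.5) + f(0.5)].
Sum = 33.

33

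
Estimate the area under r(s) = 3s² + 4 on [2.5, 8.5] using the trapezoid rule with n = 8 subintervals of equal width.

Δs = (8.5 − 2.5)/8 = 0.75.
r(2.5) = 22.75, r(3.25) = 35.6875, r(4) = 52, r(4.75) = 71.6875, r(5.5) = 94.75, r(6.25) = 121.1875, r(7) = 151, r(7.75) = 184.1875, r(8.5) = 220.75.
T_8 = (Δs/2)·[r(s_0) + 2r(s_1) + ... + 2r(s_{7}) + r(s_8)].
Sum = 624.1875.

624.1875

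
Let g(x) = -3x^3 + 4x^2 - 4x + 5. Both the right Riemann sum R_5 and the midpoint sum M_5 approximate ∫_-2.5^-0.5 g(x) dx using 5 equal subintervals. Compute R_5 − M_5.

-14.3

R_5 = 57.15.
M_5 = 71.45.
R_5 − M_5 = -14.3.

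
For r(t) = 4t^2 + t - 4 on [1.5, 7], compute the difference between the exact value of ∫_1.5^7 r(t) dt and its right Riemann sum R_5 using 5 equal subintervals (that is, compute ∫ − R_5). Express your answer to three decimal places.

-110.312

Exact integral: ∫_1.5^7 r(t) dt ≈ 454.20833.
R_5 = 564.52.
Error ≈ 454.20833 − 564.52 ≈ -110.312.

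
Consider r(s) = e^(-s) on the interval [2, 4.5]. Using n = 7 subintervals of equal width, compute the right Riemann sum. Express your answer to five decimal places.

Δs = (4.5 − 2)/7 = 5/14.
Right endpoints: 33/14, 19/7, 43/14, 24/7, 53/14, 29/7, 4.5.
r(33/14) ≈ 0.09469, r(19/7) ≈ 0.06625, r(43/14) ≈ 0.04635, r(24/7) ≈ 0.03243, r(53/14) ≈ 0.02269, r(29/7) ≈ 0.01588, r(4.5) ≈ 0.01111.
Sum = Δs · [r(33/14) + r(19/7) + r(43/14) + ...].
Sum ≈ 0.10336.

0.10336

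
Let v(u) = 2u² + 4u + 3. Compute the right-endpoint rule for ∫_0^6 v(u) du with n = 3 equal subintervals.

Δu = (6 − 0)/3 = 2.
Right endpoints: 2, 4, 6.
v(2) = 19, v(4) = 51, v(6) = 99.
Sum = Δu · [v(2) + v(4) + v(6)].
Sum = 338.

338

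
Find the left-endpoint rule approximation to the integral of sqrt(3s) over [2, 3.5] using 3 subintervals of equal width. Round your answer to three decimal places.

4.094

Δs = (3.5 − 2)/3 = 0.5.
Left endpoints: 2, 2.5, 3.
f(2) ≈ 2.449, f(2.5) ≈ 2.739, f(3) ≈ 3.000.
Sum = Δs · [f(2) + f(2.5) + f(3)].
Sum ≈ 4.094.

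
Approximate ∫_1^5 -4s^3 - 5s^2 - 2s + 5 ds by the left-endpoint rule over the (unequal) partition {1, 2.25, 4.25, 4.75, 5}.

Subinterval widths: 1.25, 2, 0.5, 0.25.
Left endpoints: 1, 2.25, 4.25, 4.75.
f(1) = -6, f(2.25) = -70.375, f(4.25) = -400.875, f(4.75) = -546.
Sum = Σ Δs_i · f(s_i).
Sum = -485.1875.

-485.1875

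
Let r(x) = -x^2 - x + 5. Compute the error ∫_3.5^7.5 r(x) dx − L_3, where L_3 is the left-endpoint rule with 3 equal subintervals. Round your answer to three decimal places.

-30.815

Exact integral: ∫_3.5^7.5 r(x) dx ≈ -128.33333.
L_3 ≈ -97.51852.
Error ≈ -128.33333 − (-97.51852) ≈ -30.815.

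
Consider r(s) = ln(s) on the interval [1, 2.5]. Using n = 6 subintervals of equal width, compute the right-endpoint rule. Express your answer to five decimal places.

Δs = (2.5 − 1)/6 = 0.25.
Right endpoints: 1.25, 1.5, 1.75, 2, 2.25, 2.5.
r(1.25) ≈ 0.22314, r(1.5) ≈ 0.40547, r(1.75) ≈ 0.55962, r(2) ≈ 0.69315, r(2.25) ≈ 0.81093, r(2.5) ≈ 0.91629.
Sum = Δs · [r(1.25) + r(1.5) + r(1.75) + ...].
Sum ≈ 0.90215.

0.90215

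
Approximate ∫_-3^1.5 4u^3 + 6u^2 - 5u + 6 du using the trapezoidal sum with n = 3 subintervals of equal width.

23.625

Δu = (1.5 − (-3))/3 = 1.5.
f(-3) = -33, f(-1.5) = 13.5, f(0) = 6, f(1.5) = 25.5.
T_3 = (Δu/2)·[f(u_0) + 2f(u_1) + 2f(u_2) + f(u_3)].
Sum = 23.625.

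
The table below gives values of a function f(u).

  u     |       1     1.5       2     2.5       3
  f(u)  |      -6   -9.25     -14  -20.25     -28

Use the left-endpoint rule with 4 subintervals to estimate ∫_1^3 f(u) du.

Δu = 0.5.
Sum = 0.5·[(-6) + (-9.25) + (-14) + (-20.25)] = -24.75.

-24.75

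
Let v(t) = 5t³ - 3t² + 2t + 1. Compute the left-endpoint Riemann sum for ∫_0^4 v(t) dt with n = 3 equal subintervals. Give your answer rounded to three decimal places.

121.333

Δt = (4 − 0)/3 = 4/3.
Left endpoints: 0, 4/3, 8/3.
v(0) = 1, v(4/3) = 275/27, v(8/3) = 2155/27.
Sum = Δt · [v(0) + v(4/3) + v(8/3)].
Sum ≈ 121.333.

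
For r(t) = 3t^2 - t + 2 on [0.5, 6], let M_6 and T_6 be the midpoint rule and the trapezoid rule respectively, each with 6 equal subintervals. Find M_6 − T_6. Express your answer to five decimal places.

-3.46615

M_6 ≈ 207.8446181.
T_6 ≈ 211.3107639.
M_6 − T_6 ≈ -3.46615.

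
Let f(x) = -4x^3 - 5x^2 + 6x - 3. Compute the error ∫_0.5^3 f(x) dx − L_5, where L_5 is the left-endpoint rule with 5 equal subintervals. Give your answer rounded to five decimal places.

Exact integral: ∫_0.5^3 f(x) dx ≈ -106.9791667.
L_5 = -75.625.
Error ≈ -106.9791667 − (-75.625) ≈ -31.35417.

-31.35417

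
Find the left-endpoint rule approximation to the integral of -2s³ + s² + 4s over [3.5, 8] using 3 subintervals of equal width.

-1118.25

Δs = (8 − 3.5)/3 = 1.5.
Left endpoints: 3.5, 5, 6.5.
f(3.5) = -59.5, f(5) = -205, f(6.5) = -481.
Sum = Δs · [f(3.5) + f(5) + f(6.5)].
Sum = -1118.25.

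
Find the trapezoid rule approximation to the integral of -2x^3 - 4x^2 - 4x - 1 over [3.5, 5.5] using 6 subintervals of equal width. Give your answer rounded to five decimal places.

-586.31481

Δx = (5.5 − 3.5)/6 = 1/3.
f(3.5) = -149.75, f(23/6) = -20279/108, f(25/6) = -25033/108, f(4.5) = -282.25, f(29/6) = -36677/108, f(31/6) = -43663/108, f(5.5) = -476.75.
T_6 = (Δx/2)·[f(x_0) + 2f(x_1) + ... + 2f(x_{5}) + f(x_6)].
Sum ≈ -586.31481.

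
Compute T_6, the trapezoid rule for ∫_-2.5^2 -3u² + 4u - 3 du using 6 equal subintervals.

-42.890625

Δu = (2 − (-2.5))/6 = 0.75.
f(-2.5) = -31.75, f(-1.75) = -19.1875, f(-1) = -10, f(-0.25) = -4.1875, f(0.5) = -1.75, f(1.25) = -2.6875, f(2) = -7.
T_6 = (Δu/2)·[f(u_0) + 2f(u_1) + ... + 2f(u_{5}) + f(u_6)].
Sum = -42.890625.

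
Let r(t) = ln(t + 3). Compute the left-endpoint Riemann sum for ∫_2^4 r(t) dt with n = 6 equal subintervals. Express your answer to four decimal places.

3.5176

Δt = (4 − 2)/6 = 1/3.
Left endpoints: 2, 7/3, 8/3, 3, 10/3, 11/3.
r(2) ≈ 1.6094, r(7/3) ≈ 1.6740, r(8/3) ≈ 1.7346, r(3) ≈ 1.7918, r(10/3) ≈ 1.8458, r(11/3) ≈ 1.8971.
Sum = Δt · [r(2) + r(7/3) + r(8/3) + ...].
Sum ≈ 3.5176.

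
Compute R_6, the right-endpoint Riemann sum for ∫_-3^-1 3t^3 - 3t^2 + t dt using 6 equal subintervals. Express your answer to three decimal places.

-73.444

Δt = (-1 − (-3))/6 = 1/3.
Right endpoints: -8/3, -7/3, -2, -5/3, -4/3, -1.
f(-8/3) = -728/9, f(-7/3) = -511/9, f(-2) = -38, f(-5/3) = -215/9, f(-4/3) = -124/9, f(-1) = -7.
Sum = Δt · [f(-8/3) + f(-7/3) + f(-2) + ...].
Sum ≈ -73.444.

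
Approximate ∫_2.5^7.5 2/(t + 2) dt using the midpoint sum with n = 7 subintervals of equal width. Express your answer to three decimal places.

Δt = (7.5 − 2.5)/7 = 5/7.
Midpoints: 20/7, 25/7, 30/7, 5, 40/7, 45/7, 50/7.
f(20/7) = 7/17, f(25/7) = 14/39, f(30/7) = 7/22, f(5) = 2/7, f(40/7) = 7/27, f(45/7) = 14/59, f(50/7) = 0.21875.
Sum = Δt · [f(20/7) + f(25/7) + f(30/7) + ...].
Sum ≈ 1.493.

1.493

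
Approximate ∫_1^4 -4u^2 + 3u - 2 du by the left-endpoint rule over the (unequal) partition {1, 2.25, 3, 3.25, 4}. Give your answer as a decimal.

-48.5

Subinterval widths: 1.25, 0.75, 0.25, 0.75.
Left endpoints: 1, 2.25, 3, 3.25.
f(1) = -3, f(2.25) = -15.5, f(3) = -29, f(3.25) = -34.5.
Sum = Σ Δu_i · f(u_i).
Sum = -48.5.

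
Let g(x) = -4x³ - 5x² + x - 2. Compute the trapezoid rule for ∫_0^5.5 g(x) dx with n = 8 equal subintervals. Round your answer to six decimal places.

-1204.693359

Δx = (5.5 − 0)/8 = 0.6875.
g(0) = -2, g(0.6875) = -5095/1024, g(1.375) = -20.4765625, g(2.0625) = -57653/1024, g(2.75) = -120.25, g(3.4375) = -225403/1024, g(4.125) = -363.7109375, g(4.8125) = -572233/1024, g(5.5) = -813.25.
T_8 = (Δx/2)·[g(x_0) + 2g(x_1) + ... + 2g(x_{7}) + g(x_8)].
Sum ≈ -1204.693359.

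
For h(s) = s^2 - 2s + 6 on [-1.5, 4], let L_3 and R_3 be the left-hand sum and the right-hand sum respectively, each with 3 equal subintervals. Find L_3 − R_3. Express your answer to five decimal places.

L_3 ≈ 42.2685185.
R_3 ≈ 47.3101852.
L_3 − R_3 ≈ -5.04167.

-5.04167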